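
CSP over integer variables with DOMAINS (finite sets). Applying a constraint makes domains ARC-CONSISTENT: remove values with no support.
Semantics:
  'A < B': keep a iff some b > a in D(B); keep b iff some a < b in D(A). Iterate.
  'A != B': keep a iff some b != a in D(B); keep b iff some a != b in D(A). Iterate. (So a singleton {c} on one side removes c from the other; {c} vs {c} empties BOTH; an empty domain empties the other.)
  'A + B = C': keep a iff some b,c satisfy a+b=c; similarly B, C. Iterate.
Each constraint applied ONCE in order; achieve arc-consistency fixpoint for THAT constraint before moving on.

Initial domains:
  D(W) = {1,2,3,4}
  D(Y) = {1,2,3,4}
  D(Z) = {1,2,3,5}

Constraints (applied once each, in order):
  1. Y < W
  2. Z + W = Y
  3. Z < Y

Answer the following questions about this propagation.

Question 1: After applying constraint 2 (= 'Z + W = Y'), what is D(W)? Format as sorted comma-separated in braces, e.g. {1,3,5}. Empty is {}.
Constraint 1 (Y < W) on D(Y)={1,2,3,4} D(W)={1,2,3,4}: Y {1,2,3,4}->{1,2,3}; W {1,2,3,4}->{2,3,4}
Constraint 2 (Z + W = Y) on D(Z)={1,2,3,5} D(W)={2,3,4} D(Y)={1,2,3}: Z {1,2,3,5}->{1}; W {2,3,4}->{2}; Y {1,2,3}->{3}
So after constraint 2: D(W) = {2}

Answer: {2}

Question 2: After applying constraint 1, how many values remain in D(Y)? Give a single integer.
Constraint 1 (Y < W) on D(Y)={1,2,3,4} D(W)={1,2,3,4}: Y {1,2,3,4}->{1,2,3}; W {1,2,3,4}->{2,3,4}
So after constraint 1: D(Y)={1,2,3}, size = 3

Answer: 3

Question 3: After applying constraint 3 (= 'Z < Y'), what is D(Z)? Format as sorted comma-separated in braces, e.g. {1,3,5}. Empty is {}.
Answer: {1}

Derivation:
Constraint 1 (Y < W) on D(Y)={1,2,3,4} D(W)={1,2,3,4}: Y {1,2,3,4}->{1,2,3}; W {1,2,3,4}->{2,3,4}
Constraint 2 (Z + W = Y) on D(Z)={1,2,3,5} D(W)={2,3,4} D(Y)={1,2,3}: Z {1,2,3,5}->{1}; W {2,3,4}->{2}; Y {1,2,3}->{3}
Constraint 3 (Z < Y) on D(Z)={1} D(Y)={3}: no change
So after constraint 3: D(Z) = {1}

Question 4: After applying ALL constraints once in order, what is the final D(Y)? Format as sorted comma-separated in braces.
Constraint 1 (Y < W) on D(Y)={1,2,3,4} D(W)={1,2,3,4}: Y {1,2,3,4}->{1,2,3}; W {1,2,3,4}->{2,3,4}
Constraint 2 (Z + W = Y) on D(Z)={1,2,3,5} D(W)={2,3,4} D(Y)={1,2,3}: Z {1,2,3,5}->{1}; W {2,3,4}->{2}; Y {1,2,3}->{3}
Constraint 3 (Z < Y) on D(Z)={1} D(Y)={3}: no change
So after all 3 constraints: D(Y) = {3}

Answer: {3}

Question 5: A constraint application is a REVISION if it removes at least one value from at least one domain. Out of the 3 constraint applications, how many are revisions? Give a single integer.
Answer: 2

Derivation:
Constraint 1 (Y < W) on D(Y)={1,2,3,4} D(W)={1,2,3,4}: Y {1,2,3,4}->{1,2,3}; W {1,2,3,4}->{2,3,4} => REVISION
Constraint 2 (Z + W = Y) on D(Z)={1,2,3,5} D(W)={2,3,4} D(Y)={1,2,3}: Z {1,2,3,5}->{1}; W {2,3,4}->{2}; Y {1,2,3}->{3} => REVISION
Constraint 3 (Z < Y) on D(Z)={1} D(Y)={3}: no change => not a revision
Total revisions = 2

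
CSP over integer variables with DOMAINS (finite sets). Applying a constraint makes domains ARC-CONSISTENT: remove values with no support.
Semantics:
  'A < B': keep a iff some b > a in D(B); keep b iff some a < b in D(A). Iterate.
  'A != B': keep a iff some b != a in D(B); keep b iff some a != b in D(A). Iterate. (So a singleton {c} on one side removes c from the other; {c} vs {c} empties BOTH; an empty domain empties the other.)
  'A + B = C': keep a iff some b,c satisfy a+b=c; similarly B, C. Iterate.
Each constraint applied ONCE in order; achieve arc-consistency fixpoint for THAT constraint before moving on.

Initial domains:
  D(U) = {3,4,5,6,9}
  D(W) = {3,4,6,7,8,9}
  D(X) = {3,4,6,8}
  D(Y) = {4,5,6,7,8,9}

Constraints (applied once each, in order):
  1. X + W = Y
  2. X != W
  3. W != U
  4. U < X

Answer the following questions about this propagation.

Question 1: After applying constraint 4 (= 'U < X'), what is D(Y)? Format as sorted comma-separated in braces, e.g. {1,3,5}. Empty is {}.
Answer: {6,7,8,9}

Derivation:
Constraint 1 (X + W = Y) on D(X)={3,4,6,8} D(W)={3,4,6,7,8,9} D(Y)={4,5,6,7,8,9}: X {3,4,6,8}->{3,4,6}; W {3,4,6,7,8,9}->{3,4,6}; Y {4,5,6,7,8,9}->{6,7,8,9}
Constraint 2 (X != W) on D(X)={3,4,6} D(W)={3,4,6}: no change
Constraint 3 (W != U) on D(W)={3,4,6} D(U)={3,4,5,6,9}: no change
Constraint 4 (U < X) on D(U)={3,4,5,6,9} D(X)={3,4,6}: U {3,4,5,6,9}->{3,4,5}; X {3,4,6}->{4,6}
So after constraint 4: D(Y) = {6,7,8,9}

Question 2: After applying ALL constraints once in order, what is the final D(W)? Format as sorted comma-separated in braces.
Answer: {3,4,6}

Derivation:
Constraint 1 (X + W = Y) on D(X)={3,4,6,8} D(W)={3,4,6,7,8,9} D(Y)={4,5,6,7,8,9}: X {3,4,6,8}->{3,4,6}; W {3,4,6,7,8,9}->{3,4,6}; Y {4,5,6,7,8,9}->{6,7,8,9}
Constraint 2 (X != W) on D(X)={3,4,6} D(W)={3,4,6}: no change
Constraint 3 (W != U) on D(W)={3,4,6} D(U)={3,4,5,6,9}: no change
Constraint 4 (U < X) on D(U)={3,4,5,6,9} D(X)={3,4,6}: U {3,4,5,6,9}->{3,4,5}; X {3,4,6}->{4,6}
So after all 4 constraints: D(W) = {3,4,6}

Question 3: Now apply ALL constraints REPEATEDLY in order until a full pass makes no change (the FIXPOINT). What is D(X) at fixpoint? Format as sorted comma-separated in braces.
Answer: {4,6}

Derivation:
pass 0 (initial): D(X)={3,4,6,8}
pass 1: U {3,4,5,6,9}->{3,4,5}; W {3,4,6,7,8,9}->{3,4,6}; X {3,4,6,8}->{4,6}; Y {4,5,6,7,8,9}->{6,7,8,9}
pass 2: W {3,4,6}->{3,4}; Y {6,7,8,9}->{7,8,9}
pass 3: no change
Fixpoint after 3 passes: D(X) = {4,6}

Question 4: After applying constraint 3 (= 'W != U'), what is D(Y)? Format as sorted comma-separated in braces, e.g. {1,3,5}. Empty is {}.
Answer: {6,7,8,9}

Derivation:
Constraint 1 (X + W = Y) on D(X)={3,4,6,8} D(W)={3,4,6,7,8,9} D(Y)={4,5,6,7,8,9}: X {3,4,6,8}->{3,4,6}; W {3,4,6,7,8,9}->{3,4,6}; Y {4,5,6,7,8,9}->{6,7,8,9}
Constraint 2 (X != W) on D(X)={3,4,6} D(W)={3,4,6}: no change
Constraint 3 (W != U) on D(W)={3,4,6} D(U)={3,4,5,6,9}: no change
So after constraint 3: D(Y) = {6,7,8,9}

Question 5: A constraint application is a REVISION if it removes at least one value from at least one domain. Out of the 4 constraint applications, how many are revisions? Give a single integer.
Answer: 2

Derivation:
Constraint 1 (X + W = Y) on D(X)={3,4,6,8} D(W)={3,4,6,7,8,9} D(Y)={4,5,6,7,8,9}: X {3,4,6,8}->{3,4,6}; W {3,4,6,7,8,9}->{3,4,6}; Y {4,5,6,7,8,9}->{6,7,8,9} => REVISION
Constraint 2 (X != W) on D(X)={3,4,6} D(W)={3,4,6}: no change => not a revision
Constraint 3 (W != U) on D(W)={3,4,6} D(U)={3,4,5,6,9}: no change => not a revision
Constraint 4 (U < X) on D(U)={3,4,5,6,9} D(X)={3,4,6}: U {3,4,5,6,9}->{3,4,5}; X {3,4,6}->{4,6} => REVISION
Total revisions = 2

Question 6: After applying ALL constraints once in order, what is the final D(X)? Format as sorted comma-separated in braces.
Answer: {4,6}

Derivation:
Constraint 1 (X + W = Y) on D(X)={3,4,6,8} D(W)={3,4,6,7,8,9} D(Y)={4,5,6,7,8,9}: X {3,4,6,8}->{3,4,6}; W {3,4,6,7,8,9}->{3,4,6}; Y {4,5,6,7,8,9}->{6,7,8,9}
Constraint 2 (X != W) on D(X)={3,4,6} D(W)={3,4,6}: no change
Constraint 3 (W != U) on D(W)={3,4,6} D(U)={3,4,5,6,9}: no change
Constraint 4 (U < X) on D(U)={3,4,5,6,9} D(X)={3,4,6}: U {3,4,5,6,9}->{3,4,5}; X {3,4,6}->{4,6}
So after all 4 constraints: D(X) = {4,6}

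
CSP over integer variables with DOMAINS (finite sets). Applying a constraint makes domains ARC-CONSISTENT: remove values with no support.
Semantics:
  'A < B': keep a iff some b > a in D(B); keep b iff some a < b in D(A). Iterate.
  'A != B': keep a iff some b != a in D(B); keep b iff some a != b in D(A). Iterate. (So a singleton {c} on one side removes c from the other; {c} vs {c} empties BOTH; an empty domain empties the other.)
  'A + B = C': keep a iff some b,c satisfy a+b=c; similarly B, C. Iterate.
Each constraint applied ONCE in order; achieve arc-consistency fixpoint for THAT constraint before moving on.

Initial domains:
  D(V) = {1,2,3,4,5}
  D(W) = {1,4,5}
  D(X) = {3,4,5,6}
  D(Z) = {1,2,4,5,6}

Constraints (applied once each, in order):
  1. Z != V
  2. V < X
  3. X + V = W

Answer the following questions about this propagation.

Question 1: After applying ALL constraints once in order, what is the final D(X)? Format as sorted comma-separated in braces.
Answer: {3,4}

Derivation:
Constraint 1 (Z != V) on D(Z)={1,2,4,5,6} D(V)={1,2,3,4,5}: no change
Constraint 2 (V < X) on D(V)={1,2,3,4,5} D(X)={3,4,5,6}: no change
Constraint 3 (X + V = W) on D(X)={3,4,5,6} D(V)={1,2,3,4,5} D(W)={1,4,5}: X {3,4,5,6}->{3,4}; V {1,2,3,4,5}->{1,2}; W {1,4,5}->{4,5}
So after all 3 constraints: D(X) = {3,4}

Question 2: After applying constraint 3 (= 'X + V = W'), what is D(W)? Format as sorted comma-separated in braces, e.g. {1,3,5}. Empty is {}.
Answer: {4,5}

Derivation:
Constraint 1 (Z != V) on D(Z)={1,2,4,5,6} D(V)={1,2,3,4,5}: no change
Constraint 2 (V < X) on D(V)={1,2,3,4,5} D(X)={3,4,5,6}: no change
Constraint 3 (X + V = W) on D(X)={3,4,5,6} D(V)={1,2,3,4,5} D(W)={1,4,5}: X {3,4,5,6}->{3,4}; V {1,2,3,4,5}->{1,2}; W {1,4,5}->{4,5}
So after constraint 3: D(W) = {4,5}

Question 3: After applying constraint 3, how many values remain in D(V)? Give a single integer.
Answer: 2

Derivation:
Constraint 1 (Z != V) on D(Z)={1,2,4,5,6} D(V)={1,2,3,4,5}: no change
Constraint 2 (V < X) on D(V)={1,2,3,4,5} D(X)={3,4,5,6}: no change
Constraint 3 (X + V = W) on D(X)={3,4,5,6} D(V)={1,2,3,4,5} D(W)={1,4,5}: X {3,4,5,6}->{3,4}; V {1,2,3,4,5}->{1,2}; W {1,4,5}->{4,5}
So after constraint 3: D(V)={1,2}, size = 2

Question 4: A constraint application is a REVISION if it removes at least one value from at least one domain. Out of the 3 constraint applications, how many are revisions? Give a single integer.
Answer: 1

Derivation:
Constraint 1 (Z != V) on D(Z)={1,2,4,5,6} D(V)={1,2,3,4,5}: no change => not a revision
Constraint 2 (V < X) on D(V)={1,2,3,4,5} D(X)={3,4,5,6}: no change => not a revision
Constraint 3 (X + V = W) on D(X)={3,4,5,6} D(V)={1,2,3,4,5} D(W)={1,4,5}: X {3,4,5,6}->{3,4}; V {1,2,3,4,5}->{1,2}; W {1,4,5}->{4,5} => REVISION
Total revisions = 1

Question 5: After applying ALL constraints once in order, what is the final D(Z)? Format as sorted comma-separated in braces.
Answer: {1,2,4,5,6}

Derivation:
Constraint 1 (Z != V) on D(Z)={1,2,4,5,6} D(V)={1,2,3,4,5}: no change
Constraint 2 (V < X) on D(V)={1,2,3,4,5} D(X)={3,4,5,6}: no change
Constraint 3 (X + V = W) on D(X)={3,4,5,6} D(V)={1,2,3,4,5} D(W)={1,4,5}: X {3,4,5,6}->{3,4}; V {1,2,3,4,5}->{1,2}; W {1,4,5}->{4,5}
So after all 3 constraints: D(Z) = {1,2,4,5,6}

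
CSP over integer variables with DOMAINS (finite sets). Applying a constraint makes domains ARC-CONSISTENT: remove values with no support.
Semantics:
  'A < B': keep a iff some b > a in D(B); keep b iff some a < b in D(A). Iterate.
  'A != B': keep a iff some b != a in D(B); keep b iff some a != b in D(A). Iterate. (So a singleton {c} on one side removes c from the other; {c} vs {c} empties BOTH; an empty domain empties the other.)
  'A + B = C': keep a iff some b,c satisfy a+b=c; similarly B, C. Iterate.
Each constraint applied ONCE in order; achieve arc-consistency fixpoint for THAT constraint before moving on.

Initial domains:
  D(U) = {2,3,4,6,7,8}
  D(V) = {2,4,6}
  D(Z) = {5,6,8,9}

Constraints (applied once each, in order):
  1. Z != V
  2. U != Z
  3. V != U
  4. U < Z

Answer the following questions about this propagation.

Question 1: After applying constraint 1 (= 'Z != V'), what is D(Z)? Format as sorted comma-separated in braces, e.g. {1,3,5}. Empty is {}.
Constraint 1 (Z != V) on D(Z)={5,6,8,9} D(V)={2,4,6}: no change
So after constraint 1: D(Z) = {5,6,8,9}

Answer: {5,6,8,9}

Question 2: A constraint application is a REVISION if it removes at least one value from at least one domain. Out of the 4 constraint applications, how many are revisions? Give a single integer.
Answer: 0

Derivation:
Constraint 1 (Z != V) on D(Z)={5,6,8,9} D(V)={2,4,6}: no change => not a revision
Constraint 2 (U != Z) on D(U)={2,3,4,6,7,8} D(Z)={5,6,8,9}: no change => not a revision
Constraint 3 (V != U) on D(V)={2,4,6} D(U)={2,3,4,6,7,8}: no change => not a revision
Constraint 4 (U < Z) on D(U)={2,3,4,6,7,8} D(Z)={5,6,8,9}: no change => not a revision
Total revisions = 0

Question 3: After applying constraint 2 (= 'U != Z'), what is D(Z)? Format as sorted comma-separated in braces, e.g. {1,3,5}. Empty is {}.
Constraint 1 (Z != V) on D(Z)={5,6,8,9} D(V)={2,4,6}: no change
Constraint 2 (U != Z) on D(U)={2,3,4,6,7,8} D(Z)={5,6,8,9}: no change
So after constraint 2: D(Z) = {5,6,8,9}

Answer: {5,6,8,9}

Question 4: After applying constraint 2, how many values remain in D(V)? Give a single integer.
Constraint 1 (Z != V) on D(Z)={5,6,8,9} D(V)={2,4,6}: no change
Constraint 2 (U != Z) on D(U)={2,3,4,6,7,8} D(Z)={5,6,8,9}: no change
So after constraint 2: D(V)={2,4,6}, size = 3

Answer: 3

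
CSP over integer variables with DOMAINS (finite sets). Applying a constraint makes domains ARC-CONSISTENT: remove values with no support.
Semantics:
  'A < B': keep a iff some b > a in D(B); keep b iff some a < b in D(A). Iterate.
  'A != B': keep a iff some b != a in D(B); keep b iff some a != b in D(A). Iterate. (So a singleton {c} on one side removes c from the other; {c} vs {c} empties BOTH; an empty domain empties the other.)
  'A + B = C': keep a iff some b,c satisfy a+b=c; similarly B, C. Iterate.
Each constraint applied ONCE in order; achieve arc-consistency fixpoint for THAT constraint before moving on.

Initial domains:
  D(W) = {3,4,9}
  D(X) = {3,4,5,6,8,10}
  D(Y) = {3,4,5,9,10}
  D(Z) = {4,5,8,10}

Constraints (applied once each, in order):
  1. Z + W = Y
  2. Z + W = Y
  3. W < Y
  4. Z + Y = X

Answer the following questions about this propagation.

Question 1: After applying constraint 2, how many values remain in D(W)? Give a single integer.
Constraint 1 (Z + W = Y) on D(Z)={4,5,8,10} D(W)={3,4,9} D(Y)={3,4,5,9,10}: Z {4,5,8,10}->{5}; W {3,4,9}->{4}; Y {3,4,5,9,10}->{9}
Constraint 2 (Z + W = Y) on D(Z)={5} D(W)={4} D(Y)={9}: no change
So after constraint 2: D(W)={4}, size = 1

Answer: 1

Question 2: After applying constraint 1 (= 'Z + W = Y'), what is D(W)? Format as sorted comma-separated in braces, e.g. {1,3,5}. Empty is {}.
Answer: {4}

Derivation:
Constraint 1 (Z + W = Y) on D(Z)={4,5,8,10} D(W)={3,4,9} D(Y)={3,4,5,9,10}: Z {4,5,8,10}->{5}; W {3,4,9}->{4}; Y {3,4,5,9,10}->{9}
So after constraint 1: D(W) = {4}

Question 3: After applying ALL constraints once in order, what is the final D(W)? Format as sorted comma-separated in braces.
Constraint 1 (Z + W = Y) on D(Z)={4,5,8,10} D(W)={3,4,9} D(Y)={3,4,5,9,10}: Z {4,5,8,10}->{5}; W {3,4,9}->{4}; Y {3,4,5,9,10}->{9}
Constraint 2 (Z + W = Y) on D(Z)={5} D(W)={4} D(Y)={9}: no change
Constraint 3 (W < Y) on D(W)={4} D(Y)={9}: no change
Constraint 4 (Z + Y = X) on D(Z)={5} D(Y)={9} D(X)={3,4,5,6,8,10}: Z {5}->{}; Y {9}->{}; X {3,4,5,6,8,10}->{}
So after all 4 constraints: D(W) = {4}

Answer: {4}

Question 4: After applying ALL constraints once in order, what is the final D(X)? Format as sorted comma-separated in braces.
Answer: {}

Derivation:
Constraint 1 (Z + W = Y) on D(Z)={4,5,8,10} D(W)={3,4,9} D(Y)={3,4,5,9,10}: Z {4,5,8,10}->{5}; W {3,4,9}->{4}; Y {3,4,5,9,10}->{9}
Constraint 2 (Z + W = Y) on D(Z)={5} D(W)={4} D(Y)={9}: no change
Constraint 3 (W < Y) on D(W)={4} D(Y)={9}: no change
Constraint 4 (Z + Y = X) on D(Z)={5} D(Y)={9} D(X)={3,4,5,6,8,10}: Z {5}->{}; Y {9}->{}; X {3,4,5,6,8,10}->{}
So after all 4 constraints: D(X) = {}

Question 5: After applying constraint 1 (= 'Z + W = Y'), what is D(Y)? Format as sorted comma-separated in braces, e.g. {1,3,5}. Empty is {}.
Answer: {9}

Derivation:
Constraint 1 (Z + W = Y) on D(Z)={4,5,8,10} D(W)={3,4,9} D(Y)={3,4,5,9,10}: Z {4,5,8,10}->{5}; W {3,4,9}->{4}; Y {3,4,5,9,10}->{9}
So after constraint 1: D(Y) = {9}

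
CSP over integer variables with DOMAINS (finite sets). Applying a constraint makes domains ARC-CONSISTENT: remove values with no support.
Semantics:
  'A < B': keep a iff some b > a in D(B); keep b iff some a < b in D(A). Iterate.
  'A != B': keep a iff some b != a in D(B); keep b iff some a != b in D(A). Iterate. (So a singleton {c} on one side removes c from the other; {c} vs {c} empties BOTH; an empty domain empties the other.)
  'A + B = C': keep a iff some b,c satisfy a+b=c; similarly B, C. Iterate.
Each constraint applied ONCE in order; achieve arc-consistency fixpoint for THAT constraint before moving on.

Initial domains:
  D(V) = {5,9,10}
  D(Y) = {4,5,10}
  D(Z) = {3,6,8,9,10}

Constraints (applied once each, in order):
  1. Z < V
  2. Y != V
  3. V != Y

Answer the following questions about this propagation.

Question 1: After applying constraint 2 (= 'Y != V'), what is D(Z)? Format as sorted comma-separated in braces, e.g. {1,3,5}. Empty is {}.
Answer: {3,6,8,9}

Derivation:
Constraint 1 (Z < V) on D(Z)={3,6,8,9,10} D(V)={5,9,10}: Z {3,6,8,9,10}->{3,6,8,9}
Constraint 2 (Y != V) on D(Y)={4,5,10} D(V)={5,9,10}: no change
So after constraint 2: D(Z) = {3,6,8,9}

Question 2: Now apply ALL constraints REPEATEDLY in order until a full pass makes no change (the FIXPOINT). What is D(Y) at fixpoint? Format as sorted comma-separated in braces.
pass 0 (initial): D(Y)={4,5,10}
pass 1: Z {3,6,8,9,10}->{3,6,8,9}
pass 2: no change
Fixpoint after 2 passes: D(Y) = {4,5,10}

Answer: {4,5,10}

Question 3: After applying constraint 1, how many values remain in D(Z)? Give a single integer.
Constraint 1 (Z < V) on D(Z)={3,6,8,9,10} D(V)={5,9,10}: Z {3,6,8,9,10}->{3,6,8,9}
So after constraint 1: D(Z)={3,6,8,9}, size = 4

Answer: 4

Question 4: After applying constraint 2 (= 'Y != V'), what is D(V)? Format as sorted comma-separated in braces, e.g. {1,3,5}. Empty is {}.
Constraint 1 (Z < V) on D(Z)={3,6,8,9,10} D(V)={5,9,10}: Z {3,6,8,9,10}->{3,6,8,9}
Constraint 2 (Y != V) on D(Y)={4,5,10} D(V)={5,9,10}: no change
So after constraint 2: D(V) = {5,9,10}

Answer: {5,9,10}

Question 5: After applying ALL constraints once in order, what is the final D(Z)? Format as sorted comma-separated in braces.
Answer: {3,6,8,9}

Derivation:
Constraint 1 (Z < V) on D(Z)={3,6,8,9,10} D(V)={5,9,10}: Z {3,6,8,9,10}->{3,6,8,9}
Constraint 2 (Y != V) on D(Y)={4,5,10} D(V)={5,9,10}: no change
Constraint 3 (V != Y) on D(V)={5,9,10} D(Y)={4,5,10}: no change
So after all 3 constraints: D(Z) = {3,6,8,9}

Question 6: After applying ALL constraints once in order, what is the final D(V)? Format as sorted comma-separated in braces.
Constraint 1 (Z < V) on D(Z)={3,6,8,9,10} D(V)={5,9,10}: Z {3,6,8,9,10}->{3,6,8,9}
Constraint 2 (Y != V) on D(Y)={4,5,10} D(V)={5,9,10}: no change
Constraint 3 (V != Y) on D(V)={5,9,10} D(Y)={4,5,10}: no change
So after all 3 constraints: D(V) = {5,9,10}

Answer: {5,9,10}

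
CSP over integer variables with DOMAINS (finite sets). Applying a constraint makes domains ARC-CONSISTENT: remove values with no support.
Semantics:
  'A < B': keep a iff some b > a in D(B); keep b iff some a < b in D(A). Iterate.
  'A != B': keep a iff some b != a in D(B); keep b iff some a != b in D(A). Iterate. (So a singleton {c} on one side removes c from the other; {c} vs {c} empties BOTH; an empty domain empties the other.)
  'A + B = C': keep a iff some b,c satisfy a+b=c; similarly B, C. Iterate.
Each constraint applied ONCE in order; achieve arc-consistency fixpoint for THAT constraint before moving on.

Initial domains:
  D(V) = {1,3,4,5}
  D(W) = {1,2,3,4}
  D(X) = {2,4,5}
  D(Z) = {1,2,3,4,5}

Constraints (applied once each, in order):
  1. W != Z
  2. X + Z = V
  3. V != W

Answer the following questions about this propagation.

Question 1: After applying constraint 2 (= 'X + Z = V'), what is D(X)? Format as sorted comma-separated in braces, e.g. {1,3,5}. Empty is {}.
Answer: {2,4}

Derivation:
Constraint 1 (W != Z) on D(W)={1,2,3,4} D(Z)={1,2,3,4,5}: no change
Constraint 2 (X + Z = V) on D(X)={2,4,5} D(Z)={1,2,3,4,5} D(V)={1,3,4,5}: X {2,4,5}->{2,4}; Z {1,2,3,4,5}->{1,2,3}; V {1,3,4,5}->{3,4,5}
So after constraint 2: D(X) = {2,4}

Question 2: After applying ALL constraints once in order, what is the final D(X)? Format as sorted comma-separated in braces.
Constraint 1 (W != Z) on D(W)={1,2,3,4} D(Z)={1,2,3,4,5}: no change
Constraint 2 (X + Z = V) on D(X)={2,4,5} D(Z)={1,2,3,4,5} D(V)={1,3,4,5}: X {2,4,5}->{2,4}; Z {1,2,3,4,5}->{1,2,3}; V {1,3,4,5}->{3,4,5}
Constraint 3 (V != W) on D(V)={3,4,5} D(W)={1,2,3,4}: no change
So after all 3 constraints: D(X) = {2,4}

Answer: {2,4}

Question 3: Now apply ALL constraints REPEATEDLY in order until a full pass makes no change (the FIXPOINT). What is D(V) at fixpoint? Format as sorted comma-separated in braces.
Answer: {3,4,5}

Derivation:
pass 0 (initial): D(V)={1,3,4,5}
pass 1: V {1,3,4,5}->{3,4,5}; X {2,4,5}->{2,4}; Z {1,2,3,4,5}->{1,2,3}
pass 2: no change
Fixpoint after 2 passes: D(V) = {3,4,5}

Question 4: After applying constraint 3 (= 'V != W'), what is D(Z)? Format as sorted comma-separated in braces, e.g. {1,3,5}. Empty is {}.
Constraint 1 (W != Z) on D(W)={1,2,3,4} D(Z)={1,2,3,4,5}: no change
Constraint 2 (X + Z = V) on D(X)={2,4,5} D(Z)={1,2,3,4,5} D(V)={1,3,4,5}: X {2,4,5}->{2,4}; Z {1,2,3,4,5}->{1,2,3}; V {1,3,4,5}->{3,4,5}
Constraint 3 (V != W) on D(V)={3,4,5} D(W)={1,2,3,4}: no change
So after constraint 3: D(Z) = {1,2,3}

Answer: {1,2,3}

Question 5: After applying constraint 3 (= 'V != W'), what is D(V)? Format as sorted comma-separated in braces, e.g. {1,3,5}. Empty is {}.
Answer: {3,4,5}

Derivation:
Constraint 1 (W != Z) on D(W)={1,2,3,4} D(Z)={1,2,3,4,5}: no change
Constraint 2 (X + Z = V) on D(X)={2,4,5} D(Z)={1,2,3,4,5} D(V)={1,3,4,5}: X {2,4,5}->{2,4}; Z {1,2,3,4,5}->{1,2,3}; V {1,3,4,5}->{3,4,5}
Constraint 3 (V != W) on D(V)={3,4,5} D(W)={1,2,3,4}: no change
So after constraint 3: D(V) = {3,4,5}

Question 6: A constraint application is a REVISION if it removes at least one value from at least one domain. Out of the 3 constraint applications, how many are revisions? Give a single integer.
Answer: 1

Derivation:
Constraint 1 (W != Z) on D(W)={1,2,3,4} D(Z)={1,2,3,4,5}: no change => not a revision
Constraint 2 (X + Z = V) on D(X)={2,4,5} D(Z)={1,2,3,4,5} D(V)={1,3,4,5}: X {2,4,5}->{2,4}; Z {1,2,3,4,5}->{1,2,3}; V {1,3,4,5}->{3,4,5} => REVISION
Constraint 3 (V != W) on D(V)={3,4,5} D(W)={1,2,3,4}: no change => not a revision
Total revisions = 1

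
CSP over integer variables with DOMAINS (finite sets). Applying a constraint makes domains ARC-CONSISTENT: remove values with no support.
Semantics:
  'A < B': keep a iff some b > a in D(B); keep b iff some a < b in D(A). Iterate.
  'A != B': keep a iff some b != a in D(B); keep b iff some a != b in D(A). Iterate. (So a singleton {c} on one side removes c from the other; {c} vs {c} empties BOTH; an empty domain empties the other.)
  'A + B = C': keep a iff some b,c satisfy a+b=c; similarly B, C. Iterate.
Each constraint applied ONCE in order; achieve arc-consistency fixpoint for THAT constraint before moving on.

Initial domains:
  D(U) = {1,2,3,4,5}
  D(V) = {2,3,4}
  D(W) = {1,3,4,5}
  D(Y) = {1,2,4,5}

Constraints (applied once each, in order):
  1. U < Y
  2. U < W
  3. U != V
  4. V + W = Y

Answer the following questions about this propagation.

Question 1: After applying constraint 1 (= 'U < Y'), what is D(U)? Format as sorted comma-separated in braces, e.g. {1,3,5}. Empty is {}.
Constraint 1 (U < Y) on D(U)={1,2,3,4,5} D(Y)={1,2,4,5}: U {1,2,3,4,5}->{1,2,3,4}; Y {1,2,4,5}->{2,4,5}
So after constraint 1: D(U) = {1,2,3,4}

Answer: {1,2,3,4}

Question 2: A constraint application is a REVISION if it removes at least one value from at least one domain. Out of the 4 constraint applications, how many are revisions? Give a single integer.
Constraint 1 (U < Y) on D(U)={1,2,3,4,5} D(Y)={1,2,4,5}: U {1,2,3,4,5}->{1,2,3,4}; Y {1,2,4,5}->{2,4,5} => REVISION
Constraint 2 (U < W) on D(U)={1,2,3,4} D(W)={1,3,4,5}: W {1,3,4,5}->{3,4,5} => REVISION
Constraint 3 (U != V) on D(U)={1,2,3,4} D(V)={2,3,4}: no change => not a revision
Constraint 4 (V + W = Y) on D(V)={2,3,4} D(W)={3,4,5} D(Y)={2,4,5}: V {2,3,4}->{2}; W {3,4,5}->{3}; Y {2,4,5}->{5} => REVISION
Total revisions = 3

Answer: 3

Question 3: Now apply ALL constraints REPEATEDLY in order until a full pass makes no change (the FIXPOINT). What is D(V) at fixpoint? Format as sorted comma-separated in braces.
Answer: {2}

Derivation:
pass 0 (initial): D(V)={2,3,4}
pass 1: U {1,2,3,4,5}->{1,2,3,4}; V {2,3,4}->{2}; W {1,3,4,5}->{3}; Y {1,2,4,5}->{5}
pass 2: U {1,2,3,4}->{1}
pass 3: no change
Fixpoint after 3 passes: D(V) = {2}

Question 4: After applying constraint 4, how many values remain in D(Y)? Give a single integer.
Answer: 1

Derivation:
Constraint 1 (U < Y) on D(U)={1,2,3,4,5} D(Y)={1,2,4,5}: U {1,2,3,4,5}->{1,2,3,4}; Y {1,2,4,5}->{2,4,5}
Constraint 2 (U < W) on D(U)={1,2,3,4} D(W)={1,3,4,5}: W {1,3,4,5}->{3,4,5}
Constraint 3 (U != V) on D(U)={1,2,3,4} D(V)={2,3,4}: no change
Constraint 4 (V + W = Y) on D(V)={2,3,4} D(W)={3,4,5} D(Y)={2,4,5}: V {2,3,4}->{2}; W {3,4,5}->{3}; Y {2,4,5}->{5}
So after constraint 4: D(Y)={5}, size = 1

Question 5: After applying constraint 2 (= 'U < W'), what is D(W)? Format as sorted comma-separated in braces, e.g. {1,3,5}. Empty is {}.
Constraint 1 (U < Y) on D(U)={1,2,3,4,5} D(Y)={1,2,4,5}: U {1,2,3,4,5}->{1,2,3,4}; Y {1,2,4,5}->{2,4,5}
Constraint 2 (U < W) on D(U)={1,2,3,4} D(W)={1,3,4,5}: W {1,3,4,5}->{3,4,5}
So after constraint 2: D(W) = {3,4,5}

Answer: {3,4,5}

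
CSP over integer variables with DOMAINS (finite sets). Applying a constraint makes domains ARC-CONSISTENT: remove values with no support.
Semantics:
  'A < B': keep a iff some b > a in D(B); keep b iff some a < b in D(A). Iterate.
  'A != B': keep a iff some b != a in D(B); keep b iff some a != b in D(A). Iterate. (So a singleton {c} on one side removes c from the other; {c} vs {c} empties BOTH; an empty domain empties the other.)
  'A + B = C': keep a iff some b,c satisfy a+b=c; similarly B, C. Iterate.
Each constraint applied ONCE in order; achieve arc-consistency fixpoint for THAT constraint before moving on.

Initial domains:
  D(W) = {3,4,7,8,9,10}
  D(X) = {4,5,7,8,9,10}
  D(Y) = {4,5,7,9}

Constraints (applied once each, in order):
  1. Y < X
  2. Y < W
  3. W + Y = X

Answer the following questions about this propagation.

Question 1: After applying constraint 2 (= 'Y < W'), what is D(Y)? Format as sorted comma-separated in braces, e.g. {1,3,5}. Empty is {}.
Answer: {4,5,7,9}

Derivation:
Constraint 1 (Y < X) on D(Y)={4,5,7,9} D(X)={4,5,7,8,9,10}: X {4,5,7,8,9,10}->{5,7,8,9,10}
Constraint 2 (Y < W) on D(Y)={4,5,7,9} D(W)={3,4,7,8,9,10}: W {3,4,7,8,9,10}->{7,8,9,10}
So after constraint 2: D(Y) = {4,5,7,9}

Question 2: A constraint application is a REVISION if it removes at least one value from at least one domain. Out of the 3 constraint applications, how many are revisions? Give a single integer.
Constraint 1 (Y < X) on D(Y)={4,5,7,9} D(X)={4,5,7,8,9,10}: X {4,5,7,8,9,10}->{5,7,8,9,10} => REVISION
Constraint 2 (Y < W) on D(Y)={4,5,7,9} D(W)={3,4,7,8,9,10}: W {3,4,7,8,9,10}->{7,8,9,10} => REVISION
Constraint 3 (W + Y = X) on D(W)={7,8,9,10} D(Y)={4,5,7,9} D(X)={5,7,8,9,10}: W {7,8,9,10}->{}; Y {4,5,7,9}->{}; X {5,7,8,9,10}->{} => REVISION
Total revisions = 3

Answer: 3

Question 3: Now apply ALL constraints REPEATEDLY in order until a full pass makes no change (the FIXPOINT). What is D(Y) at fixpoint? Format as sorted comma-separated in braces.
pass 0 (initial): D(Y)={4,5,7,9}
pass 1: W {3,4,7,8,9,10}->{}; X {4,5,7,8,9,10}->{}; Y {4,5,7,9}->{}
pass 2: no change
Fixpoint after 2 passes: D(Y) = {}

Answer: {}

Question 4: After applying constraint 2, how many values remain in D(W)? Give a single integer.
Answer: 4

Derivation:
Constraint 1 (Y < X) on D(Y)={4,5,7,9} D(X)={4,5,7,8,9,10}: X {4,5,7,8,9,10}->{5,7,8,9,10}
Constraint 2 (Y < W) on D(Y)={4,5,7,9} D(W)={3,4,7,8,9,10}: W {3,4,7,8,9,10}->{7,8,9,10}
So after constraint 2: D(W)={7,8,9,10}, size = 4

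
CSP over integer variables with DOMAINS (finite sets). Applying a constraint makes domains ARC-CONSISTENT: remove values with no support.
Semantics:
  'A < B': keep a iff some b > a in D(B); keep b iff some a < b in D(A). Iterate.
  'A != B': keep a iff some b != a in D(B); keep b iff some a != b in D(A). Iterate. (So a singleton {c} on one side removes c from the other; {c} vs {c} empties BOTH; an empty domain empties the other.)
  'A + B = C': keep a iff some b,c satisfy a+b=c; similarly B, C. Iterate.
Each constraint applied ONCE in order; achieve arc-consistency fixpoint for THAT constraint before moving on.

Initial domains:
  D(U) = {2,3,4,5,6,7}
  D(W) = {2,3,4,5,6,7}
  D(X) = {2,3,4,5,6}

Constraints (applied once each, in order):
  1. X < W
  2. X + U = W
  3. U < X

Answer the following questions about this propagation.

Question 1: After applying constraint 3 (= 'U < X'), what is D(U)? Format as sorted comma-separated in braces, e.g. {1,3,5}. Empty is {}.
Answer: {2,3,4}

Derivation:
Constraint 1 (X < W) on D(X)={2,3,4,5,6} D(W)={2,3,4,5,6,7}: W {2,3,4,5,6,7}->{3,4,5,6,7}
Constraint 2 (X + U = W) on D(X)={2,3,4,5,6} D(U)={2,3,4,5,6,7} D(W)={3,4,5,6,7}: X {2,3,4,5,6}->{2,3,4,5}; U {2,3,4,5,6,7}->{2,3,4,5}; W {3,4,5,6,7}->{4,5,6,7}
Constraint 3 (U < X) on D(U)={2,3,4,5} D(X)={2,3,4,5}: U {2,3,4,5}->{2,3,4}; X {2,3,4,5}->{3,4,5}
So after constraint 3: D(U) = {2,3,4}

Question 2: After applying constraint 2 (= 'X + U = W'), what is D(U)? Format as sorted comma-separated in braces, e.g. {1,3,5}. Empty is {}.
Answer: {2,3,4,5}

Derivation:
Constraint 1 (X < W) on D(X)={2,3,4,5,6} D(W)={2,3,4,5,6,7}: W {2,3,4,5,6,7}->{3,4,5,6,7}
Constraint 2 (X + U = W) on D(X)={2,3,4,5,6} D(U)={2,3,4,5,6,7} D(W)={3,4,5,6,7}: X {2,3,4,5,6}->{2,3,4,5}; U {2,3,4,5,6,7}->{2,3,4,5}; W {3,4,5,6,7}->{4,5,6,7}
So after constraint 2: D(U) = {2,3,4,5}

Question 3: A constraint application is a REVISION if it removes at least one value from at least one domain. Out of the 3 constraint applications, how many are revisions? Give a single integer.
Answer: 3

Derivation:
Constraint 1 (X < W) on D(X)={2,3,4,5,6} D(W)={2,3,4,5,6,7}: W {2,3,4,5,6,7}->{3,4,5,6,7} => REVISION
Constraint 2 (X + U = W) on D(X)={2,3,4,5,6} D(U)={2,3,4,5,6,7} D(W)={3,4,5,6,7}: X {2,3,4,5,6}->{2,3,4,5}; U {2,3,4,5,6,7}->{2,3,4,5}; W {3,4,5,6,7}->{4,5,6,7} => REVISION
Constraint 3 (U < X) on D(U)={2,3,4,5} D(X)={2,3,4,5}: U {2,3,4,5}->{2,3,4}; X {2,3,4,5}->{3,4,5} => REVISION
Total revisions = 3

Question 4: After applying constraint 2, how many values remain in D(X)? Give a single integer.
Constraint 1 (X < W) on D(X)={2,3,4,5,6} D(W)={2,3,4,5,6,7}: W {2,3,4,5,6,7}->{3,4,5,6,7}
Constraint 2 (X + U = W) on D(X)={2,3,4,5,6} D(U)={2,3,4,5,6,7} D(W)={3,4,5,6,7}: X {2,3,4,5,6}->{2,3,4,5}; U {2,3,4,5,6,7}->{2,3,4,5}; W {3,4,5,6,7}->{4,5,6,7}
So after constraint 2: D(X)={2,3,4,5}, size = 4

Answer: 4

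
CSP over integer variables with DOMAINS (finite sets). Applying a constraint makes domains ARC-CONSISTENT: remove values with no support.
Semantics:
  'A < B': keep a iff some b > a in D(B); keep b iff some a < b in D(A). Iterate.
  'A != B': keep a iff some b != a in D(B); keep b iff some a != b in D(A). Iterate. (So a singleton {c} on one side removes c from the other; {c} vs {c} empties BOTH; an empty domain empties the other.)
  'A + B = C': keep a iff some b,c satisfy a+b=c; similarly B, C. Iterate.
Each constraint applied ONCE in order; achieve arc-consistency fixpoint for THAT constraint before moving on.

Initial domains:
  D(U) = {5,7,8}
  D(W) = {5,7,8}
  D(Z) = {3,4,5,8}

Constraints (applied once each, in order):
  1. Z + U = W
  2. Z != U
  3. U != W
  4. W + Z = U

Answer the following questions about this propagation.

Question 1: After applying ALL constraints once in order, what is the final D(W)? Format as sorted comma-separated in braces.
Answer: {}

Derivation:
Constraint 1 (Z + U = W) on D(Z)={3,4,5,8} D(U)={5,7,8} D(W)={5,7,8}: Z {3,4,5,8}->{3}; U {5,7,8}->{5}; W {5,7,8}->{8}
Constraint 2 (Z != U) on D(Z)={3} D(U)={5}: no change
Constraint 3 (U != W) on D(U)={5} D(W)={8}: no change
Constraint 4 (W + Z = U) on D(W)={8} D(Z)={3} D(U)={5}: W {8}->{}; Z {3}->{}; U {5}->{}
So after all 4 constraints: D(W) = {}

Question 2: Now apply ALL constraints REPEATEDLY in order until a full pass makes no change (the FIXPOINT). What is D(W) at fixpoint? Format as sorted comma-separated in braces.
Answer: {}

Derivation:
pass 0 (initial): D(W)={5,7,8}
pass 1: U {5,7,8}->{}; W {5,7,8}->{}; Z {3,4,5,8}->{}
pass 2: no change
Fixpoint after 2 passes: D(W) = {}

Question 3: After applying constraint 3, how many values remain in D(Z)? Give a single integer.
Answer: 1

Derivation:
Constraint 1 (Z + U = W) on D(Z)={3,4,5,8} D(U)={5,7,8} D(W)={5,7,8}: Z {3,4,5,8}->{3}; U {5,7,8}->{5}; W {5,7,8}->{8}
Constraint 2 (Z != U) on D(Z)={3} D(U)={5}: no change
Constraint 3 (U != W) on D(U)={5} D(W)={8}: no change
So after constraint 3: D(Z)={3}, size = 1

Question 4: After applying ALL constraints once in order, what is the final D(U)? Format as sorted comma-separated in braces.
Constraint 1 (Z + U = W) on D(Z)={3,4,5,8} D(U)={5,7,8} D(W)={5,7,8}: Z {3,4,5,8}->{3}; U {5,7,8}->{5}; W {5,7,8}->{8}
Constraint 2 (Z != U) on D(Z)={3} D(U)={5}: no change
Constraint 3 (U != W) on D(U)={5} D(W)={8}: no change
Constraint 4 (W + Z = U) on D(W)={8} D(Z)={3} D(U)={5}: W {8}->{}; Z {3}->{}; U {5}->{}
So after all 4 constraints: D(U) = {}

Answer: {}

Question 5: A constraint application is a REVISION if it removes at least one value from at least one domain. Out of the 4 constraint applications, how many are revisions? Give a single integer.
Answer: 2

Derivation:
Constraint 1 (Z + U = W) on D(Z)={3,4,5,8} D(U)={5,7,8} D(W)={5,7,8}: Z {3,4,5,8}->{3}; U {5,7,8}->{5}; W {5,7,8}->{8} => REVISION
Constraint 2 (Z != U) on D(Z)={3} D(U)={5}: no change => not a revision
Constraint 3 (U != W) on D(U)={5} D(W)={8}: no change => not a revision
Constraint 4 (W + Z = U) on D(W)={8} D(Z)={3} D(U)={5}: W {8}->{}; Z {3}->{}; U {5}->{} => REVISION
Total revisions = 2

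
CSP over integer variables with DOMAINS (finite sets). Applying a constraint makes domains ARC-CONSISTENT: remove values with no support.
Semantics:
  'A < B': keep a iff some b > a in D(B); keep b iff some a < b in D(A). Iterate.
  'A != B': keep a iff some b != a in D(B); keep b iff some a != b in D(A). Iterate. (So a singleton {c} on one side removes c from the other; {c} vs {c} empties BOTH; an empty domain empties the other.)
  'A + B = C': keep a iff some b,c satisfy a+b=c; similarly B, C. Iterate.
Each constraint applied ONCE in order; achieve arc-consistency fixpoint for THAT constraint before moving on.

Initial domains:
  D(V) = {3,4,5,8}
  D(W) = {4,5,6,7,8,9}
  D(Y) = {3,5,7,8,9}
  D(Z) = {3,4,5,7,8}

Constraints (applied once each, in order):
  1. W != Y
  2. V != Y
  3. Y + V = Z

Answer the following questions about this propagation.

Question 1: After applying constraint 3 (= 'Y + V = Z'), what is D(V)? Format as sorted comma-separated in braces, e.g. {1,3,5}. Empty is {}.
Answer: {3,4,5}

Derivation:
Constraint 1 (W != Y) on D(W)={4,5,6,7,8,9} D(Y)={3,5,7,8,9}: no change
Constraint 2 (V != Y) on D(V)={3,4,5,8} D(Y)={3,5,7,8,9}: no change
Constraint 3 (Y + V = Z) on D(Y)={3,5,7,8,9} D(V)={3,4,5,8} D(Z)={3,4,5,7,8}: Y {3,5,7,8,9}->{3,5}; V {3,4,5,8}->{3,4,5}; Z {3,4,5,7,8}->{7,8}
So after constraint 3: D(V) = {3,4,5}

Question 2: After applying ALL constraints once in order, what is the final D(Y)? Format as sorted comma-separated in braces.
Answer: {3,5}

Derivation:
Constraint 1 (W != Y) on D(W)={4,5,6,7,8,9} D(Y)={3,5,7,8,9}: no change
Constraint 2 (V != Y) on D(V)={3,4,5,8} D(Y)={3,5,7,8,9}: no change
Constraint 3 (Y + V = Z) on D(Y)={3,5,7,8,9} D(V)={3,4,5,8} D(Z)={3,4,5,7,8}: Y {3,5,7,8,9}->{3,5}; V {3,4,5,8}->{3,4,5}; Z {3,4,5,7,8}->{7,8}
So after all 3 constraints: D(Y) = {3,5}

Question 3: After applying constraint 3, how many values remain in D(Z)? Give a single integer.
Answer: 2

Derivation:
Constraint 1 (W != Y) on D(W)={4,5,6,7,8,9} D(Y)={3,5,7,8,9}: no change
Constraint 2 (V != Y) on D(V)={3,4,5,8} D(Y)={3,5,7,8,9}: no change
Constraint 3 (Y + V = Z) on D(Y)={3,5,7,8,9} D(V)={3,4,5,8} D(Z)={3,4,5,7,8}: Y {3,5,7,8,9}->{3,5}; V {3,4,5,8}->{3,4,5}; Z {3,4,5,7,8}->{7,8}
So after constraint 3: D(Z)={7,8}, size = 2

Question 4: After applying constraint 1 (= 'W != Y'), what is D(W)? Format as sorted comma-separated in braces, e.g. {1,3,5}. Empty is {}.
Constraint 1 (W != Y) on D(W)={4,5,6,7,8,9} D(Y)={3,5,7,8,9}: no change
So after constraint 1: D(W) = {4,5,6,7,8,9}

Answer: {4,5,6,7,8,9}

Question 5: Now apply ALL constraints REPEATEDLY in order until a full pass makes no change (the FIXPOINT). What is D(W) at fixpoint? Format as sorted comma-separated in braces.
pass 0 (initial): D(W)={4,5,6,7,8,9}
pass 1: V {3,4,5,8}->{3,4,5}; Y {3,5,7,8,9}->{3,5}; Z {3,4,5,7,8}->{7,8}
pass 2: no change
Fixpoint after 2 passes: D(W) = {4,5,6,7,8,9}

Answer: {4,5,6,7,8,9}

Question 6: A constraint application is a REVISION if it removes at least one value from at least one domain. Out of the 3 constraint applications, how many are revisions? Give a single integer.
Answer: 1

Derivation:
Constraint 1 (W != Y) on D(W)={4,5,6,7,8,9} D(Y)={3,5,7,8,9}: no change => not a revision
Constraint 2 (V != Y) on D(V)={3,4,5,8} D(Y)={3,5,7,8,9}: no change => not a revision
Constraint 3 (Y + V = Z) on D(Y)={3,5,7,8,9} D(V)={3,4,5,8} D(Z)={3,4,5,7,8}: Y {3,5,7,8,9}->{3,5}; V {3,4,5,8}->{3,4,5}; Z {3,4,5,7,8}->{7,8} => REVISION
Total revisions = 1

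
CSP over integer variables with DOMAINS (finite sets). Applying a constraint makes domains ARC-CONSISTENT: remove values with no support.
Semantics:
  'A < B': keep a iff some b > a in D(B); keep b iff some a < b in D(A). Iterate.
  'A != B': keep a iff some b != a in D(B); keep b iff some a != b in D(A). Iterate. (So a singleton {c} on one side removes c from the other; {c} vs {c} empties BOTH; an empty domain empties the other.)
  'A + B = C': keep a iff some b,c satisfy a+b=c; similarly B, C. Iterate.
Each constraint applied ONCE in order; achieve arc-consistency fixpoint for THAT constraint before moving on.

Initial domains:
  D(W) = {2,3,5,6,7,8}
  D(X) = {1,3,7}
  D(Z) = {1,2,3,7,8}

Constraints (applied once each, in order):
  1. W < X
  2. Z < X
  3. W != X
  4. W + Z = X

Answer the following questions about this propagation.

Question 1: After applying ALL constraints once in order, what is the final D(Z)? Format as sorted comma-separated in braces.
Constraint 1 (W < X) on D(W)={2,3,5,6,7,8} D(X)={1,3,7}: W {2,3,5,6,7,8}->{2,3,5,6}; X {1,3,7}->{3,7}
Constraint 2 (Z < X) on D(Z)={1,2,3,7,8} D(X)={3,7}: Z {1,2,3,7,8}->{1,2,3}
Constraint 3 (W != X) on D(W)={2,3,5,6} D(X)={3,7}: no change
Constraint 4 (W + Z = X) on D(W)={2,3,5,6} D(Z)={1,2,3} D(X)={3,7}: W {2,3,5,6}->{2,5,6}; Z {1,2,3}->{1,2}
So after all 4 constraints: D(Z) = {1,2}

Answer: {1,2}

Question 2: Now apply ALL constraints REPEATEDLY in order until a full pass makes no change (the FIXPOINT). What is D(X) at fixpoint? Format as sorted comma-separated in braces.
pass 0 (initial): D(X)={1,3,7}
pass 1: W {2,3,5,6,7,8}->{2,5,6}; X {1,3,7}->{3,7}; Z {1,2,3,7,8}->{1,2}
pass 2: no change
Fixpoint after 2 passes: D(X) = {3,7}

Answer: {3,7}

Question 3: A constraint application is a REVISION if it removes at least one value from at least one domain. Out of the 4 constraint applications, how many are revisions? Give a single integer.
Answer: 3

Derivation:
Constraint 1 (W < X) on D(W)={2,3,5,6,7,8} D(X)={1,3,7}: W {2,3,5,6,7,8}->{2,3,5,6}; X {1,3,7}->{3,7} => REVISION
Constraint 2 (Z < X) on D(Z)={1,2,3,7,8} D(X)={3,7}: Z {1,2,3,7,8}->{1,2,3} => REVISION
Constraint 3 (W != X) on D(W)={2,3,5,6} D(X)={3,7}: no change => not a revision
Constraint 4 (W + Z = X) on D(W)={2,3,5,6} D(Z)={1,2,3} D(X)={3,7}: W {2,3,5,6}->{2,5,6}; Z {1,2,3}->{1,2} => REVISION
Total revisions = 3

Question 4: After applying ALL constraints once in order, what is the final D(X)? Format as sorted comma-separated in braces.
Constraint 1 (W < X) on D(W)={2,3,5,6,7,8} D(X)={1,3,7}: W {2,3,5,6,7,8}->{2,3,5,6}; X {1,3,7}->{3,7}
Constraint 2 (Z < X) on D(Z)={1,2,3,7,8} D(X)={3,7}: Z {1,2,3,7,8}->{1,2,3}
Constraint 3 (W != X) on D(W)={2,3,5,6} D(X)={3,7}: no change
Constraint 4 (W + Z = X) on D(W)={2,3,5,6} D(Z)={1,2,3} D(X)={3,7}: W {2,3,5,6}->{2,5,6}; Z {1,2,3}->{1,2}
So after all 4 constraints: D(X) = {3,7}

Answer: {3,7}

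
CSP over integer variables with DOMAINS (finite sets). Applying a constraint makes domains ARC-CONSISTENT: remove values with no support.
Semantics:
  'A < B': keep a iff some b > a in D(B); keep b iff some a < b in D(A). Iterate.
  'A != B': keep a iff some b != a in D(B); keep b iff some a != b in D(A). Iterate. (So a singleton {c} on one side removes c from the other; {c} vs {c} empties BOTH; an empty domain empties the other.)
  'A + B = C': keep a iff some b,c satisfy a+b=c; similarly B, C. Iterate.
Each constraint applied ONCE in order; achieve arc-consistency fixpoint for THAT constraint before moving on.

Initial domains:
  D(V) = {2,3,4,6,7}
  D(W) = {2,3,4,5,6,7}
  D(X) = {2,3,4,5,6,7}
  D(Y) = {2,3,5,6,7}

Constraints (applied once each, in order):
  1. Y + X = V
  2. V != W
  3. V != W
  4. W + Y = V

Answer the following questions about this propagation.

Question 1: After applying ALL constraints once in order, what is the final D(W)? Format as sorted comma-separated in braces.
Answer: {2,3,4,5}

Derivation:
Constraint 1 (Y + X = V) on D(Y)={2,3,5,6,7} D(X)={2,3,4,5,6,7} D(V)={2,3,4,6,7}: Y {2,3,5,6,7}->{2,3,5}; X {2,3,4,5,6,7}->{2,3,4,5}; V {2,3,4,6,7}->{4,6,7}
Constraint 2 (V != W) on D(V)={4,6,7} D(W)={2,3,4,5,6,7}: no change
Constraint 3 (V != W) on D(V)={4,6,7} D(W)={2,3,4,5,6,7}: no change
Constraint 4 (W + Y = V) on D(W)={2,3,4,5,6,7} D(Y)={2,3,5} D(V)={4,6,7}: W {2,3,4,5,6,7}->{2,3,4,5}
So after all 4 constraints: D(W) = {2,3,4,5}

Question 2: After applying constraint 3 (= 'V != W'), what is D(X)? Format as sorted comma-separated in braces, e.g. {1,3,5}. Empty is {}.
Answer: {2,3,4,5}

Derivation:
Constraint 1 (Y + X = V) on D(Y)={2,3,5,6,7} D(X)={2,3,4,5,6,7} D(V)={2,3,4,6,7}: Y {2,3,5,6,7}->{2,3,5}; X {2,3,4,5,6,7}->{2,3,4,5}; V {2,3,4,6,7}->{4,6,7}
Constraint 2 (V != W) on D(V)={4,6,7} D(W)={2,3,4,5,6,7}: no change
Constraint 3 (V != W) on D(V)={4,6,7} D(W)={2,3,4,5,6,7}: no change
So after constraint 3: D(X) = {2,3,4,5}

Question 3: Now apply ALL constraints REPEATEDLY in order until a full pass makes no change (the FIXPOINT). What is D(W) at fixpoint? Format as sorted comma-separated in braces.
Answer: {2,3,4,5}

Derivation:
pass 0 (initial): D(W)={2,3,4,5,6,7}
pass 1: V {2,3,4,6,7}->{4,6,7}; W {2,3,4,5,6,7}->{2,3,4,5}; X {2,3,4,5,6,7}->{2,3,4,5}; Y {2,3,5,6,7}->{2,3,5}
pass 2: no change
Fixpoint after 2 passes: D(W) = {2,3,4,5}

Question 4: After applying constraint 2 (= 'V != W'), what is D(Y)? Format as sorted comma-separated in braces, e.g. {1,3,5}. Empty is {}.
Constraint 1 (Y + X = V) on D(Y)={2,3,5,6,7} D(X)={2,3,4,5,6,7} D(V)={2,3,4,6,7}: Y {2,3,5,6,7}->{2,3,5}; X {2,3,4,5,6,7}->{2,3,4,5}; V {2,3,4,6,7}->{4,6,7}
Constraint 2 (V != W) on D(V)={4,6,7} D(W)={2,3,4,5,6,7}: no change
So after constraint 2: D(Y) = {2,3,5}

Answer: {2,3,5}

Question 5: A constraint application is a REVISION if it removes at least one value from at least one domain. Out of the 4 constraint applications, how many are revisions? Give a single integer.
Answer: 2

Derivation:
Constraint 1 (Y + X = V) on D(Y)={2,3,5,6,7} D(X)={2,3,4,5,6,7} D(V)={2,3,4,6,7}: Y {2,3,5,6,7}->{2,3,5}; X {2,3,4,5,6,7}->{2,3,4,5}; V {2,3,4,6,7}->{4,6,7} => REVISION
Constraint 2 (V != W) on D(V)={4,6,7} D(W)={2,3,4,5,6,7}: no change => not a revision
Constraint 3 (V != W) on D(V)={4,6,7} D(W)={2,3,4,5,6,7}: no change => not a revision
Constraint 4 (W + Y = V) on D(W)={2,3,4,5,6,7} D(Y)={2,3,5} D(V)={4,6,7}: W {2,3,4,5,6,7}->{2,3,4,5} => REVISION
Total revisions = 2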